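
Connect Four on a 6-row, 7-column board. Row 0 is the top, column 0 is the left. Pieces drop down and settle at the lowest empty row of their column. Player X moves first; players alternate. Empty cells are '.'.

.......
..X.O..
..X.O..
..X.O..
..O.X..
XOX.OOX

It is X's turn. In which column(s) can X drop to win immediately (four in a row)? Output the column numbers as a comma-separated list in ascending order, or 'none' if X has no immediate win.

Answer: 2

Derivation:
col 0: drop X → no win
col 1: drop X → no win
col 2: drop X → WIN!
col 3: drop X → no win
col 4: drop X → no win
col 5: drop X → no win
col 6: drop X → no win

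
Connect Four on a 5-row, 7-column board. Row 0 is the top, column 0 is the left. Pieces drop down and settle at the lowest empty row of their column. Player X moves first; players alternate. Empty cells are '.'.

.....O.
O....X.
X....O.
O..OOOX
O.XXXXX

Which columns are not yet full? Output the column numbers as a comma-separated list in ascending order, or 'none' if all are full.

Answer: 0,1,2,3,4,6

Derivation:
col 0: top cell = '.' → open
col 1: top cell = '.' → open
col 2: top cell = '.' → open
col 3: top cell = '.' → open
col 4: top cell = '.' → open
col 5: top cell = 'O' → FULL
col 6: top cell = '.' → open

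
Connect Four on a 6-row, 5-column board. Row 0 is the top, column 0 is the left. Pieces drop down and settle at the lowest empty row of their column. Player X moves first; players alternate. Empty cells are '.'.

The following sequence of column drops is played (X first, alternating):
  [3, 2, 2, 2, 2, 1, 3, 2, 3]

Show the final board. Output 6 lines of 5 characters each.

Move 1: X drops in col 3, lands at row 5
Move 2: O drops in col 2, lands at row 5
Move 3: X drops in col 2, lands at row 4
Move 4: O drops in col 2, lands at row 3
Move 5: X drops in col 2, lands at row 2
Move 6: O drops in col 1, lands at row 5
Move 7: X drops in col 3, lands at row 4
Move 8: O drops in col 2, lands at row 1
Move 9: X drops in col 3, lands at row 3

Answer: .....
..O..
..X..
..OX.
..XX.
.OOX.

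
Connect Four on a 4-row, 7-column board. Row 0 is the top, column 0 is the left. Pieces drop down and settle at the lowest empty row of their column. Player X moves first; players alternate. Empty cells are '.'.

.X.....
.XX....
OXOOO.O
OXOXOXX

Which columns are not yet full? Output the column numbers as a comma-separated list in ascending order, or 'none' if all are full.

Answer: 0,2,3,4,5,6

Derivation:
col 0: top cell = '.' → open
col 1: top cell = 'X' → FULL
col 2: top cell = '.' → open
col 3: top cell = '.' → open
col 4: top cell = '.' → open
col 5: top cell = '.' → open
col 6: top cell = '.' → open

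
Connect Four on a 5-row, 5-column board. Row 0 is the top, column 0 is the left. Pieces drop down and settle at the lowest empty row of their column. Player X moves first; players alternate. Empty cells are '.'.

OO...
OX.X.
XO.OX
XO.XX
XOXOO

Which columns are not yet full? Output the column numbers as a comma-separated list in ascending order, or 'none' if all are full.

col 0: top cell = 'O' → FULL
col 1: top cell = 'O' → FULL
col 2: top cell = '.' → open
col 3: top cell = '.' → open
col 4: top cell = '.' → open

Answer: 2,3,4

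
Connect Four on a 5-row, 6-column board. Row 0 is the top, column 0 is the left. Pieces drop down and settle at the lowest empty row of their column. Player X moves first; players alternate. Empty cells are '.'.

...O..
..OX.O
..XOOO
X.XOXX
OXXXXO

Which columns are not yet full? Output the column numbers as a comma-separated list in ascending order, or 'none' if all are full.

col 0: top cell = '.' → open
col 1: top cell = '.' → open
col 2: top cell = '.' → open
col 3: top cell = 'O' → FULL
col 4: top cell = '.' → open
col 5: top cell = '.' → open

Answer: 0,1,2,4,5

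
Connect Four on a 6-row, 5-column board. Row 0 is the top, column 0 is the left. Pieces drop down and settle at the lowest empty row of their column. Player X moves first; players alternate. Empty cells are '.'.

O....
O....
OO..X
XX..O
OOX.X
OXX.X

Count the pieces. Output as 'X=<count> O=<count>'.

X=8 O=8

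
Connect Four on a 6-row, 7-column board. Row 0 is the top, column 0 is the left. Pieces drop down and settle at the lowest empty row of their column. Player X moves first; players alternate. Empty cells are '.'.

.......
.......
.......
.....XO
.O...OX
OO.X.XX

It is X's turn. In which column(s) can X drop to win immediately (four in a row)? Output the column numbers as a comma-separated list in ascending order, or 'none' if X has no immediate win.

col 0: drop X → no win
col 1: drop X → no win
col 2: drop X → no win
col 3: drop X → no win
col 4: drop X → WIN!
col 5: drop X → no win
col 6: drop X → no win

Answer: 4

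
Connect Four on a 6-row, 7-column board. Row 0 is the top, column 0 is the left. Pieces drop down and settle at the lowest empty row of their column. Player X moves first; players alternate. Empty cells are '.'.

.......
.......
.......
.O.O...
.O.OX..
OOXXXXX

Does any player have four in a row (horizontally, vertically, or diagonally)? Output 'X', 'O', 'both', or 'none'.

X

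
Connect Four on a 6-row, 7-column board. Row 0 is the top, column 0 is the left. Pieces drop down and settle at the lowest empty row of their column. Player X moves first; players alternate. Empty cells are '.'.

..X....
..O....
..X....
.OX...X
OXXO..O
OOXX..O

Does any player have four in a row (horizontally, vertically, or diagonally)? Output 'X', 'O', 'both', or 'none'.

X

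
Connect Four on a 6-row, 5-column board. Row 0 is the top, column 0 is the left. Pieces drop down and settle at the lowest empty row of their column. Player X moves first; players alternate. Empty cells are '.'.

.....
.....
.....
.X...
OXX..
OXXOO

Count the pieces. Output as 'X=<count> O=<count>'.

X=5 O=4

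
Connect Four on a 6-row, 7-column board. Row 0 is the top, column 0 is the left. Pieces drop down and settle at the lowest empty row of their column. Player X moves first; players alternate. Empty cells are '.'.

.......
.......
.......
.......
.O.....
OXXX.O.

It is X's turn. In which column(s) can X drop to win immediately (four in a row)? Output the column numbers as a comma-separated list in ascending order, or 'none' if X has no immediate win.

col 0: drop X → no win
col 1: drop X → no win
col 2: drop X → no win
col 3: drop X → no win
col 4: drop X → WIN!
col 5: drop X → no win
col 6: drop X → no win

Answer: 4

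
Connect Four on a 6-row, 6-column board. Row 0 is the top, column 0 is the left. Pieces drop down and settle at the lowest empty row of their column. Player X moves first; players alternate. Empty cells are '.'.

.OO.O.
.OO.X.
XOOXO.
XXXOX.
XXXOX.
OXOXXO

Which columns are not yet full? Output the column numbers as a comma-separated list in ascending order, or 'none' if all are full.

Answer: 0,3,5

Derivation:
col 0: top cell = '.' → open
col 1: top cell = 'O' → FULL
col 2: top cell = 'O' → FULL
col 3: top cell = '.' → open
col 4: top cell = 'O' → FULL
col 5: top cell = '.' → open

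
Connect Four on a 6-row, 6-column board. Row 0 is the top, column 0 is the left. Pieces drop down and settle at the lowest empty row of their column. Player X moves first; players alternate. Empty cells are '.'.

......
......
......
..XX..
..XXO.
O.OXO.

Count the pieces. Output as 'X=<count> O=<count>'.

X=5 O=4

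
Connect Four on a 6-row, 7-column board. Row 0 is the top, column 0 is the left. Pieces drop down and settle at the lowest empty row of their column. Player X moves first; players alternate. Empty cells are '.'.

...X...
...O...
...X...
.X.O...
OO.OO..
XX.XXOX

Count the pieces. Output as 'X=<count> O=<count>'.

X=8 O=7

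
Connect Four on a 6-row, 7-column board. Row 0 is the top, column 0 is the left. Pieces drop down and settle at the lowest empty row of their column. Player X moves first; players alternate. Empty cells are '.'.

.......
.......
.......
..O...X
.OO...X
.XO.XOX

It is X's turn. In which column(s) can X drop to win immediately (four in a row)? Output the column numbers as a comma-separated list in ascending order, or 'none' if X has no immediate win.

Answer: 6

Derivation:
col 0: drop X → no win
col 1: drop X → no win
col 2: drop X → no win
col 3: drop X → no win
col 4: drop X → no win
col 5: drop X → no win
col 6: drop X → WIN!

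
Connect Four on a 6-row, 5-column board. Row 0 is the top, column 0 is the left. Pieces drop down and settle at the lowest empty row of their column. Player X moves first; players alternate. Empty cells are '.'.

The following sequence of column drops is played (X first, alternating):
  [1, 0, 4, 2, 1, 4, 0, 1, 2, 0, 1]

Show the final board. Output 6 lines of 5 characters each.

Move 1: X drops in col 1, lands at row 5
Move 2: O drops in col 0, lands at row 5
Move 3: X drops in col 4, lands at row 5
Move 4: O drops in col 2, lands at row 5
Move 5: X drops in col 1, lands at row 4
Move 6: O drops in col 4, lands at row 4
Move 7: X drops in col 0, lands at row 4
Move 8: O drops in col 1, lands at row 3
Move 9: X drops in col 2, lands at row 4
Move 10: O drops in col 0, lands at row 3
Move 11: X drops in col 1, lands at row 2

Answer: .....
.....
.X...
OO...
XXX.O
OXO.X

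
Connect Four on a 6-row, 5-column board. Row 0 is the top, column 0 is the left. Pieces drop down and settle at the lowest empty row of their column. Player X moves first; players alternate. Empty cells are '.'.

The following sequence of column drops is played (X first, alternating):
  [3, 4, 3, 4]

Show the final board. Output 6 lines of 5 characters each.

Answer: .....
.....
.....
.....
...XO
...XO

Derivation:
Move 1: X drops in col 3, lands at row 5
Move 2: O drops in col 4, lands at row 5
Move 3: X drops in col 3, lands at row 4
Move 4: O drops in col 4, lands at row 4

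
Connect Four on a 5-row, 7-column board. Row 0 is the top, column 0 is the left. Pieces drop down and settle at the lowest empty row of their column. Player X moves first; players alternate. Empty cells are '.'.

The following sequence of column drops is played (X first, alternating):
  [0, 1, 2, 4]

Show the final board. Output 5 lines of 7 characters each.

Answer: .......
.......
.......
.......
XOX.O..

Derivation:
Move 1: X drops in col 0, lands at row 4
Move 2: O drops in col 1, lands at row 4
Move 3: X drops in col 2, lands at row 4
Move 4: O drops in col 4, lands at row 4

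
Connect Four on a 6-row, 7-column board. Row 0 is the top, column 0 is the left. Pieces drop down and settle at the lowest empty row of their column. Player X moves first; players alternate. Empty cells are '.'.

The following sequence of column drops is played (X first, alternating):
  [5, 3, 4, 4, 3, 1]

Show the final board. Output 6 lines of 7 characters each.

Answer: .......
.......
.......
.......
...XO..
.O.OXX.

Derivation:
Move 1: X drops in col 5, lands at row 5
Move 2: O drops in col 3, lands at row 5
Move 3: X drops in col 4, lands at row 5
Move 4: O drops in col 4, lands at row 4
Move 5: X drops in col 3, lands at row 4
Move 6: O drops in col 1, lands at row 5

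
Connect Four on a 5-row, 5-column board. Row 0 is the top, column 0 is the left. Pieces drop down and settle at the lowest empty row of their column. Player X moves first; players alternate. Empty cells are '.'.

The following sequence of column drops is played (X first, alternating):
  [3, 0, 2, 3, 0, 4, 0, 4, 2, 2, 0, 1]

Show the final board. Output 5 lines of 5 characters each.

Answer: .....
X....
X.O..
X.XOO
OOXXO

Derivation:
Move 1: X drops in col 3, lands at row 4
Move 2: O drops in col 0, lands at row 4
Move 3: X drops in col 2, lands at row 4
Move 4: O drops in col 3, lands at row 3
Move 5: X drops in col 0, lands at row 3
Move 6: O drops in col 4, lands at row 4
Move 7: X drops in col 0, lands at row 2
Move 8: O drops in col 4, lands at row 3
Move 9: X drops in col 2, lands at row 3
Move 10: O drops in col 2, lands at row 2
Move 11: X drops in col 0, lands at row 1
Move 12: O drops in col 1, lands at row 4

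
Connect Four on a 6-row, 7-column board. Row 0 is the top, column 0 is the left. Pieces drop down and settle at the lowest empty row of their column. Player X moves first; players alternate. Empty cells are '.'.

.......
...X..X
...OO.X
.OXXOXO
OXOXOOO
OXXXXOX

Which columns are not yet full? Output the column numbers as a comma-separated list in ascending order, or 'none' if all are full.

Answer: 0,1,2,3,4,5,6

Derivation:
col 0: top cell = '.' → open
col 1: top cell = '.' → open
col 2: top cell = '.' → open
col 3: top cell = '.' → open
col 4: top cell = '.' → open
col 5: top cell = '.' → open
col 6: top cell = '.' → open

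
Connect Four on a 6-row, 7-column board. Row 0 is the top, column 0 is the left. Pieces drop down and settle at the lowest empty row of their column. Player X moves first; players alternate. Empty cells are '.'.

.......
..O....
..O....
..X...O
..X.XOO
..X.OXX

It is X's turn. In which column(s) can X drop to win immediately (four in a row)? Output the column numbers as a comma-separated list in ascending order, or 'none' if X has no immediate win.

col 0: drop X → no win
col 1: drop X → no win
col 2: drop X → no win
col 3: drop X → no win
col 4: drop X → no win
col 5: drop X → no win
col 6: drop X → no win

Answer: none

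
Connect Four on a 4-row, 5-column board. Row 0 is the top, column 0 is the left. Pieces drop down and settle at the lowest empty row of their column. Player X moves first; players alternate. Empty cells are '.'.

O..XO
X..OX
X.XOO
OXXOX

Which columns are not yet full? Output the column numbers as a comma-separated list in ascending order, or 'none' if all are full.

Answer: 1,2

Derivation:
col 0: top cell = 'O' → FULL
col 1: top cell = '.' → open
col 2: top cell = '.' → open
col 3: top cell = 'X' → FULL
col 4: top cell = 'O' → FULL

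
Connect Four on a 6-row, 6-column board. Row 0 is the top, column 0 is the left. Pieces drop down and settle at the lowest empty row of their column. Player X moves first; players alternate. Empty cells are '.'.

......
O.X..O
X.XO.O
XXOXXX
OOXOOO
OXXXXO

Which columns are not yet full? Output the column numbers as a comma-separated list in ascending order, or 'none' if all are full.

col 0: top cell = '.' → open
col 1: top cell = '.' → open
col 2: top cell = '.' → open
col 3: top cell = '.' → open
col 4: top cell = '.' → open
col 5: top cell = '.' → open

Answer: 0,1,2,3,4,5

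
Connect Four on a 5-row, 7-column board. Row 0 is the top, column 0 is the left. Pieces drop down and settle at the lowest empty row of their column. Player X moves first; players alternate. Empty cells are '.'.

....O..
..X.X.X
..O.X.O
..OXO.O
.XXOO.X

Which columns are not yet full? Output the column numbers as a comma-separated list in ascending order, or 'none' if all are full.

col 0: top cell = '.' → open
col 1: top cell = '.' → open
col 2: top cell = '.' → open
col 3: top cell = '.' → open
col 4: top cell = 'O' → FULL
col 5: top cell = '.' → open
col 6: top cell = '.' → open

Answer: 0,1,2,3,5,6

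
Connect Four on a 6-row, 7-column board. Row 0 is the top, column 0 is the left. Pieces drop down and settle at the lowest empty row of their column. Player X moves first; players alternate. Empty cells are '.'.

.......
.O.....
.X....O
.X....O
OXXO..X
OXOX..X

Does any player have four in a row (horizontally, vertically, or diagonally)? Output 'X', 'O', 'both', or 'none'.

X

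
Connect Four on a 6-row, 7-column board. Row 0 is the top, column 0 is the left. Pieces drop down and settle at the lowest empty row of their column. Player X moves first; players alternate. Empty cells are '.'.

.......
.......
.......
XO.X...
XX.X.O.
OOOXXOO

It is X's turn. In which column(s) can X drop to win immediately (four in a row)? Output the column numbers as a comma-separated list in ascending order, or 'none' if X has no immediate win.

col 0: drop X → no win
col 1: drop X → no win
col 2: drop X → WIN!
col 3: drop X → WIN!
col 4: drop X → no win
col 5: drop X → no win
col 6: drop X → no win

Answer: 2,3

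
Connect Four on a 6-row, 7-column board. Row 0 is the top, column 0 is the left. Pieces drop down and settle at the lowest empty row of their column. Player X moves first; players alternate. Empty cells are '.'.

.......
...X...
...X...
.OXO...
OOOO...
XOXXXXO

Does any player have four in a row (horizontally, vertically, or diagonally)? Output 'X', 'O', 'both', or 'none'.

both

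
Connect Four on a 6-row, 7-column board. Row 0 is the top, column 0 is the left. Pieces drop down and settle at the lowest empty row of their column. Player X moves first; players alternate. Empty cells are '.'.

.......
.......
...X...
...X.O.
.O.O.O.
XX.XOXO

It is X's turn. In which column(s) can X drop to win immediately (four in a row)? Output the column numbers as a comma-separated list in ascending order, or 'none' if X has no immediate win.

col 0: drop X → no win
col 1: drop X → no win
col 2: drop X → WIN!
col 3: drop X → no win
col 4: drop X → no win
col 5: drop X → no win
col 6: drop X → no win

Answer: 2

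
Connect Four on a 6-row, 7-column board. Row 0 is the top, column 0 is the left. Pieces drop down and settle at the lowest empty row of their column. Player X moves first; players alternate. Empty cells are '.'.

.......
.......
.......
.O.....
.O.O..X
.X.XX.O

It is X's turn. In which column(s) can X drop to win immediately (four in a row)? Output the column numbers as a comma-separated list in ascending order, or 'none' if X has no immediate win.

col 0: drop X → no win
col 1: drop X → no win
col 2: drop X → WIN!
col 3: drop X → no win
col 4: drop X → no win
col 5: drop X → no win
col 6: drop X → no win

Answer: 2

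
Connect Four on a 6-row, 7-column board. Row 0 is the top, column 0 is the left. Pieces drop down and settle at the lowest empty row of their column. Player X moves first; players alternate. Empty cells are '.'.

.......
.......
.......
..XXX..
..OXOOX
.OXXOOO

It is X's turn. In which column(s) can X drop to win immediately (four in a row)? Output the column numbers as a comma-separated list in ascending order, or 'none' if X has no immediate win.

Answer: 3,5

Derivation:
col 0: drop X → no win
col 1: drop X → no win
col 2: drop X → no win
col 3: drop X → WIN!
col 4: drop X → no win
col 5: drop X → WIN!
col 6: drop X → no win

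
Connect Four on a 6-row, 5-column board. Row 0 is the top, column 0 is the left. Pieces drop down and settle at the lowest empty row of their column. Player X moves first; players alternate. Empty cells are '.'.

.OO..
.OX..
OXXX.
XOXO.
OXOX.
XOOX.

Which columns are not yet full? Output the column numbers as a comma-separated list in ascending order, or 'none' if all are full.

col 0: top cell = '.' → open
col 1: top cell = 'O' → FULL
col 2: top cell = 'O' → FULL
col 3: top cell = '.' → open
col 4: top cell = '.' → open

Answer: 0,3,4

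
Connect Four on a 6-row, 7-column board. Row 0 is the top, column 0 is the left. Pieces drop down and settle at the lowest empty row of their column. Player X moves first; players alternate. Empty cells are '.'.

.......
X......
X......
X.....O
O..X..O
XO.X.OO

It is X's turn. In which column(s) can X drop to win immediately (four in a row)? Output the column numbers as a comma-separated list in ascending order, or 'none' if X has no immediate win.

col 0: drop X → WIN!
col 1: drop X → no win
col 2: drop X → no win
col 3: drop X → no win
col 4: drop X → no win
col 5: drop X → no win
col 6: drop X → no win

Answer: 0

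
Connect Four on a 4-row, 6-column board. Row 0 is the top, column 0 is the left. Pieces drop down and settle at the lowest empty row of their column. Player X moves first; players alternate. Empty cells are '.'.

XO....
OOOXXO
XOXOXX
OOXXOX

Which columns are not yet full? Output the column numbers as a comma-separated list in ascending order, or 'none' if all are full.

Answer: 2,3,4,5

Derivation:
col 0: top cell = 'X' → FULL
col 1: top cell = 'O' → FULL
col 2: top cell = '.' → open
col 3: top cell = '.' → open
col 4: top cell = '.' → open
col 5: top cell = '.' → open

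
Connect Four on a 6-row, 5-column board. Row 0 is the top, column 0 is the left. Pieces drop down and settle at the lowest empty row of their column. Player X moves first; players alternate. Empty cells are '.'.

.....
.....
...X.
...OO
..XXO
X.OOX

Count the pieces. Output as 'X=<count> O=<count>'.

X=5 O=5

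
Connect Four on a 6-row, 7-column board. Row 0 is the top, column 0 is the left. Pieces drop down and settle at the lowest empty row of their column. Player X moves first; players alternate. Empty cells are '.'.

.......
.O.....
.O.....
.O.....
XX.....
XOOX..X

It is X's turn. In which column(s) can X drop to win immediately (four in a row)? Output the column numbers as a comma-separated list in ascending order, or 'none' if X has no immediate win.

Answer: none

Derivation:
col 0: drop X → no win
col 1: drop X → no win
col 2: drop X → no win
col 3: drop X → no win
col 4: drop X → no win
col 5: drop X → no win
col 6: drop X → no win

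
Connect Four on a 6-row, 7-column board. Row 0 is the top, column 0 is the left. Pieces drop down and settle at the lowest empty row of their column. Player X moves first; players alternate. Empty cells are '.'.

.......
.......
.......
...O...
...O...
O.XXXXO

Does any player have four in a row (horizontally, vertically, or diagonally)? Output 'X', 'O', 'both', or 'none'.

X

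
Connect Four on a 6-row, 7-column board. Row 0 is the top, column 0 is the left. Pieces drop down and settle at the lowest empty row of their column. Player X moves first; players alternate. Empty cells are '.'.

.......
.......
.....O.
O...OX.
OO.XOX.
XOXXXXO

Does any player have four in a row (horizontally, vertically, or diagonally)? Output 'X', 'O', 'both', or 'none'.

X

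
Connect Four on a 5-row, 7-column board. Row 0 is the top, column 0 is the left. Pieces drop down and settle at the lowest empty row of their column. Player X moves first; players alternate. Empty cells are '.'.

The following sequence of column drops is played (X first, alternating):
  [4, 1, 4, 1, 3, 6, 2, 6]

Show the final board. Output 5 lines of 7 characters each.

Move 1: X drops in col 4, lands at row 4
Move 2: O drops in col 1, lands at row 4
Move 3: X drops in col 4, lands at row 3
Move 4: O drops in col 1, lands at row 3
Move 5: X drops in col 3, lands at row 4
Move 6: O drops in col 6, lands at row 4
Move 7: X drops in col 2, lands at row 4
Move 8: O drops in col 6, lands at row 3

Answer: .......
.......
.......
.O..X.O
.OXXX.O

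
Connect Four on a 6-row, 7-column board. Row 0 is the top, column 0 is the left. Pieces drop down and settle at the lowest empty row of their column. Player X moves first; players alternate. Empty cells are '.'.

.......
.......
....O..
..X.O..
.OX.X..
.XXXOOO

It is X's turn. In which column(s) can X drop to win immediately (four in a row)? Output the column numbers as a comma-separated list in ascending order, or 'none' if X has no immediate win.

col 0: drop X → WIN!
col 1: drop X → no win
col 2: drop X → WIN!
col 3: drop X → no win
col 4: drop X → no win
col 5: drop X → no win
col 6: drop X → no win

Answer: 0,2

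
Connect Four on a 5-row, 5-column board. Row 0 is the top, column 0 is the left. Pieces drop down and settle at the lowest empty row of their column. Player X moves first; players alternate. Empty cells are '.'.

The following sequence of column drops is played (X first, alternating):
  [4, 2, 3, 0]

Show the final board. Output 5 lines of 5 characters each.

Move 1: X drops in col 4, lands at row 4
Move 2: O drops in col 2, lands at row 4
Move 3: X drops in col 3, lands at row 4
Move 4: O drops in col 0, lands at row 4

Answer: .....
.....
.....
.....
O.OXX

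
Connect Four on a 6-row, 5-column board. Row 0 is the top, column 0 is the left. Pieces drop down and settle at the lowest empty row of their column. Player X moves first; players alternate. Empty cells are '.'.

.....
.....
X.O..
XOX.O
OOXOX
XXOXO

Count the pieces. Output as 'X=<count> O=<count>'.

X=8 O=8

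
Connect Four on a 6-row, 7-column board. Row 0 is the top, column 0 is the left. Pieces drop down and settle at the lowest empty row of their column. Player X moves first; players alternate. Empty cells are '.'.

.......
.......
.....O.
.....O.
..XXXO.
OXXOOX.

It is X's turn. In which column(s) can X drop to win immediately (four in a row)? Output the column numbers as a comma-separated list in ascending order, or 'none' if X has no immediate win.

col 0: drop X → no win
col 1: drop X → WIN!
col 2: drop X → no win
col 3: drop X → no win
col 4: drop X → no win
col 5: drop X → no win
col 6: drop X → no win

Answer: 1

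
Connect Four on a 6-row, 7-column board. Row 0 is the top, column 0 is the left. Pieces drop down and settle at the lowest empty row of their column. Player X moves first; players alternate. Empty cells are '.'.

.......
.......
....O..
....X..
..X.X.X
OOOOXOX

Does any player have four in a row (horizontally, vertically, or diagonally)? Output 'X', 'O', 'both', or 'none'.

O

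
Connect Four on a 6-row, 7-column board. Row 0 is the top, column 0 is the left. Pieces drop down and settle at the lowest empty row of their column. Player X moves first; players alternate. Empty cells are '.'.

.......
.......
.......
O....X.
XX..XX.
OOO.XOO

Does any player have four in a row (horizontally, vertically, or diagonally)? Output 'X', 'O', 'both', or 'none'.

none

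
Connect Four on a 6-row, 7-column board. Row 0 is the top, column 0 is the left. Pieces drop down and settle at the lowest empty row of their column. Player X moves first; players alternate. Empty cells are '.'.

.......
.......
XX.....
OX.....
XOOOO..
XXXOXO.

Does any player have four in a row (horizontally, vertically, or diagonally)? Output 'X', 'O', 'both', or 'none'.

O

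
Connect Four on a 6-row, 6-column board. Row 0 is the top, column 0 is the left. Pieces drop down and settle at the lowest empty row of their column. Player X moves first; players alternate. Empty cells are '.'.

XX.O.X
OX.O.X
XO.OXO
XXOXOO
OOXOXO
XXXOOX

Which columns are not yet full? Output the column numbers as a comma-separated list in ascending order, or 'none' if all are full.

col 0: top cell = 'X' → FULL
col 1: top cell = 'X' → FULL
col 2: top cell = '.' → open
col 3: top cell = 'O' → FULL
col 4: top cell = '.' → open
col 5: top cell = 'X' → FULL

Answer: 2,4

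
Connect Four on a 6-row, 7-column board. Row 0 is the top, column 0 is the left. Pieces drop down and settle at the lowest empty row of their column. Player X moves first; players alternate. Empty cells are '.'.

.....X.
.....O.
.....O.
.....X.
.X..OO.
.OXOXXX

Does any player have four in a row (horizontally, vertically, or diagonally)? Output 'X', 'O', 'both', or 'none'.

none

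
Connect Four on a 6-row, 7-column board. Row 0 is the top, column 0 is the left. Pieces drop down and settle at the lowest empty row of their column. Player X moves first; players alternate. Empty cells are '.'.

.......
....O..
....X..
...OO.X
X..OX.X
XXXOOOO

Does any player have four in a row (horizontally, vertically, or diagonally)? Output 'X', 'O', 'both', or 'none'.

O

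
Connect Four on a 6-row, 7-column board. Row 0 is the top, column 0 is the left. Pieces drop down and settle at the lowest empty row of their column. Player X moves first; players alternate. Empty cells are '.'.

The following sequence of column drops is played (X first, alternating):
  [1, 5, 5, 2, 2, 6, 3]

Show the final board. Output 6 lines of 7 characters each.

Answer: .......
.......
.......
.......
..X..X.
.XOX.OO

Derivation:
Move 1: X drops in col 1, lands at row 5
Move 2: O drops in col 5, lands at row 5
Move 3: X drops in col 5, lands at row 4
Move 4: O drops in col 2, lands at row 5
Move 5: X drops in col 2, lands at row 4
Move 6: O drops in col 6, lands at row 5
Move 7: X drops in col 3, lands at row 5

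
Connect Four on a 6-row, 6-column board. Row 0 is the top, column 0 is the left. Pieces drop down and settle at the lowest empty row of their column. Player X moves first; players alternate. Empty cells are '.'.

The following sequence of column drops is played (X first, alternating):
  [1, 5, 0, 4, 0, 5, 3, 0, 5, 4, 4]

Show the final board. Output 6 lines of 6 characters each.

Answer: ......
......
......
O...XX
X...OO
XX.XOO

Derivation:
Move 1: X drops in col 1, lands at row 5
Move 2: O drops in col 5, lands at row 5
Move 3: X drops in col 0, lands at row 5
Move 4: O drops in col 4, lands at row 5
Move 5: X drops in col 0, lands at row 4
Move 6: O drops in col 5, lands at row 4
Move 7: X drops in col 3, lands at row 5
Move 8: O drops in col 0, lands at row 3
Move 9: X drops in col 5, lands at row 3
Move 10: O drops in col 4, lands at row 4
Move 11: X drops in col 4, lands at row 3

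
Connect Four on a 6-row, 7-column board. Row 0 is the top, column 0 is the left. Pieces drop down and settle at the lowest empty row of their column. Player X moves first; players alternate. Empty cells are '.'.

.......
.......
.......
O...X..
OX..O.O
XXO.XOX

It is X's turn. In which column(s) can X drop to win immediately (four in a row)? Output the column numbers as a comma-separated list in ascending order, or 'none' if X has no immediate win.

Answer: none

Derivation:
col 0: drop X → no win
col 1: drop X → no win
col 2: drop X → no win
col 3: drop X → no win
col 4: drop X → no win
col 5: drop X → no win
col 6: drop X → no win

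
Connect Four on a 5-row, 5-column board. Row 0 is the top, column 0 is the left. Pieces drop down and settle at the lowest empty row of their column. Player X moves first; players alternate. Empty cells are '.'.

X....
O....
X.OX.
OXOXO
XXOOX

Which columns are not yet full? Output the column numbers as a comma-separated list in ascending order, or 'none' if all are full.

Answer: 1,2,3,4

Derivation:
col 0: top cell = 'X' → FULL
col 1: top cell = '.' → open
col 2: top cell = '.' → open
col 3: top cell = '.' → open
col 4: top cell = '.' → open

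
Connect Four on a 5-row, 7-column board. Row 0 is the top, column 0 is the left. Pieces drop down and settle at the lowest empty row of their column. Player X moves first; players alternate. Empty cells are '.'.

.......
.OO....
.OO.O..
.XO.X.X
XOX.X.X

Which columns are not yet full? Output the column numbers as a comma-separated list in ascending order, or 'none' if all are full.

Answer: 0,1,2,3,4,5,6

Derivation:
col 0: top cell = '.' → open
col 1: top cell = '.' → open
col 2: top cell = '.' → open
col 3: top cell = '.' → open
col 4: top cell = '.' → open
col 5: top cell = '.' → open
col 6: top cell = '.' → open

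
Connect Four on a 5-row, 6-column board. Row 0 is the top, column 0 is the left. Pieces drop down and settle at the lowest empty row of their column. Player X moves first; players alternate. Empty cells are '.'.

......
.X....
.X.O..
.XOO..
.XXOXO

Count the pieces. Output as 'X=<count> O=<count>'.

X=6 O=5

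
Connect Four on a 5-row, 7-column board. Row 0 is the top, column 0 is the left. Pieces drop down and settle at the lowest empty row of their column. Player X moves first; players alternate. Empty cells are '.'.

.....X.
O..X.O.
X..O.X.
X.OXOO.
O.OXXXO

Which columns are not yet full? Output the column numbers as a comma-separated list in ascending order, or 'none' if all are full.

col 0: top cell = '.' → open
col 1: top cell = '.' → open
col 2: top cell = '.' → open
col 3: top cell = '.' → open
col 4: top cell = '.' → open
col 5: top cell = 'X' → FULL
col 6: top cell = '.' → open

Answer: 0,1,2,3,4,6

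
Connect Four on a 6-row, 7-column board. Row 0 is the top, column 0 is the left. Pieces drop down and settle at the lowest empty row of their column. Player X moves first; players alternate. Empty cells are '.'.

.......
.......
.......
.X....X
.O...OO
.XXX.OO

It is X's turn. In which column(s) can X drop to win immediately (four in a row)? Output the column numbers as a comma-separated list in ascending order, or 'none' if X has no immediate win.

col 0: drop X → WIN!
col 1: drop X → no win
col 2: drop X → no win
col 3: drop X → no win
col 4: drop X → WIN!
col 5: drop X → no win
col 6: drop X → no win

Answer: 0,4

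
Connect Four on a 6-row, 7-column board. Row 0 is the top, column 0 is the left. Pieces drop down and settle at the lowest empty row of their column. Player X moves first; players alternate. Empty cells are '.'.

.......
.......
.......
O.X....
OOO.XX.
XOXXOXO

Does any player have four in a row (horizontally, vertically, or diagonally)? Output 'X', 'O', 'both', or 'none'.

none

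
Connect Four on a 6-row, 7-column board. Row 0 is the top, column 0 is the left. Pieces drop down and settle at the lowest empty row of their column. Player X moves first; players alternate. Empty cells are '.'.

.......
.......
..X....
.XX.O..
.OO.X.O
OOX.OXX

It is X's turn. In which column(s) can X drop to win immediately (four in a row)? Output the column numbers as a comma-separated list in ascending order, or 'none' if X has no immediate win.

Answer: none

Derivation:
col 0: drop X → no win
col 1: drop X → no win
col 2: drop X → no win
col 3: drop X → no win
col 4: drop X → no win
col 5: drop X → no win
col 6: drop X → no win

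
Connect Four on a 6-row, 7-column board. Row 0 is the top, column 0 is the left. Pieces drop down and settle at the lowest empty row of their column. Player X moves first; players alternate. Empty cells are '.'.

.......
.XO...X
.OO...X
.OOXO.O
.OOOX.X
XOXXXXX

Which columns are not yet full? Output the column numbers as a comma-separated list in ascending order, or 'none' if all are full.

col 0: top cell = '.' → open
col 1: top cell = '.' → open
col 2: top cell = '.' → open
col 3: top cell = '.' → open
col 4: top cell = '.' → open
col 5: top cell = '.' → open
col 6: top cell = '.' → open

Answer: 0,1,2,3,4,5,6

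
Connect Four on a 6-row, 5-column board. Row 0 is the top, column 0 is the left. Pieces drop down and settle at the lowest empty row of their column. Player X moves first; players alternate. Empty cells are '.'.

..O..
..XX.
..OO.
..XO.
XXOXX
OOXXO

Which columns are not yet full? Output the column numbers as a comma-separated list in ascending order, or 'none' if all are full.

Answer: 0,1,3,4

Derivation:
col 0: top cell = '.' → open
col 1: top cell = '.' → open
col 2: top cell = 'O' → FULL
col 3: top cell = '.' → open
col 4: top cell = '.' → open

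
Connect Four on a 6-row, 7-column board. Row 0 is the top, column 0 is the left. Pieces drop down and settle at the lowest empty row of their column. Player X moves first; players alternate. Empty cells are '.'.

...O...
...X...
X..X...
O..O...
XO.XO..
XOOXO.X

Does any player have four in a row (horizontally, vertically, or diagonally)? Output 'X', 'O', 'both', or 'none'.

none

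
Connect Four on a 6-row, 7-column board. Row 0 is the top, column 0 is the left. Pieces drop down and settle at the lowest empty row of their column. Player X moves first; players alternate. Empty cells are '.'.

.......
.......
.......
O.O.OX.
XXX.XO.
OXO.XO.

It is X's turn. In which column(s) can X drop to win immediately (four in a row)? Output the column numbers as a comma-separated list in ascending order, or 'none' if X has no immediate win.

Answer: none

Derivation:
col 0: drop X → no win
col 1: drop X → no win
col 2: drop X → no win
col 3: drop X → no win
col 4: drop X → no win
col 5: drop X → no win
col 6: drop X → no win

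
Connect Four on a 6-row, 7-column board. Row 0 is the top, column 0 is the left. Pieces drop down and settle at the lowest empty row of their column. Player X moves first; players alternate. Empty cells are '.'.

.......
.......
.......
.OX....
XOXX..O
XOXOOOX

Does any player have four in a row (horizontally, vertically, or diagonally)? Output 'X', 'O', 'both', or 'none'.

none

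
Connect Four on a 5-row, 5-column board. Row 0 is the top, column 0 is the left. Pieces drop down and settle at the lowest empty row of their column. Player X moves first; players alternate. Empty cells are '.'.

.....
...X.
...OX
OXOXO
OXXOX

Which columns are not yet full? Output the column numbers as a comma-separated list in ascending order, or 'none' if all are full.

col 0: top cell = '.' → open
col 1: top cell = '.' → open
col 2: top cell = '.' → open
col 3: top cell = '.' → open
col 4: top cell = '.' → open

Answer: 0,1,2,3,4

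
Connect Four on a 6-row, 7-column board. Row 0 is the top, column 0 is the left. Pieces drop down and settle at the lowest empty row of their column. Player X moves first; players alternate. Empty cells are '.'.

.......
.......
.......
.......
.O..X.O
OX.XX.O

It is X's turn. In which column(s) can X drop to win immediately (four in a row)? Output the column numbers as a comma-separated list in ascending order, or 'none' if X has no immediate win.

col 0: drop X → no win
col 1: drop X → no win
col 2: drop X → WIN!
col 3: drop X → no win
col 4: drop X → no win
col 5: drop X → no win
col 6: drop X → no win

Answer: 2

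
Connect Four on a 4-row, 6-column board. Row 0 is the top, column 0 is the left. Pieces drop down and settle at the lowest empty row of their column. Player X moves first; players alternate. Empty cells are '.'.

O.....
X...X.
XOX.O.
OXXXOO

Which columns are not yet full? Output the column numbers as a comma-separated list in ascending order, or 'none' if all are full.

col 0: top cell = 'O' → FULL
col 1: top cell = '.' → open
col 2: top cell = '.' → open
col 3: top cell = '.' → open
col 4: top cell = '.' → open
col 5: top cell = '.' → open

Answer: 1,2,3,4,5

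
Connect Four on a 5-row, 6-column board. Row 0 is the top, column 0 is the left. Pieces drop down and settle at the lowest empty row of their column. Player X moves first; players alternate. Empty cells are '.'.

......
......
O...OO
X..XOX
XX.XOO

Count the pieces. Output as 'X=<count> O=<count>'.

X=6 O=6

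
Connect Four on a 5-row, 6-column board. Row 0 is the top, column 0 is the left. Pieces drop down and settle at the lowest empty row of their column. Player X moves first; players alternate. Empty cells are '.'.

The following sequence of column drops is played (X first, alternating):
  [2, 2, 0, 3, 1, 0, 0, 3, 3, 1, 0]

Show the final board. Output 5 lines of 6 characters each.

Answer: ......
X.....
X..X..
OOOO..
XXXO..

Derivation:
Move 1: X drops in col 2, lands at row 4
Move 2: O drops in col 2, lands at row 3
Move 3: X drops in col 0, lands at row 4
Move 4: O drops in col 3, lands at row 4
Move 5: X drops in col 1, lands at row 4
Move 6: O drops in col 0, lands at row 3
Move 7: X drops in col 0, lands at row 2
Move 8: O drops in col 3, lands at row 3
Move 9: X drops in col 3, lands at row 2
Move 10: O drops in col 1, lands at row 3
Move 11: X drops in col 0, lands at row 1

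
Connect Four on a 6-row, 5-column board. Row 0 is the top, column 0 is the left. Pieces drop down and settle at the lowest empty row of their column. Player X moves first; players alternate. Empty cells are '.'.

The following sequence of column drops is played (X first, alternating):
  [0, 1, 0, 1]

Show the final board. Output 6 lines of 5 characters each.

Move 1: X drops in col 0, lands at row 5
Move 2: O drops in col 1, lands at row 5
Move 3: X drops in col 0, lands at row 4
Move 4: O drops in col 1, lands at row 4

Answer: .....
.....
.....
.....
XO...
XO...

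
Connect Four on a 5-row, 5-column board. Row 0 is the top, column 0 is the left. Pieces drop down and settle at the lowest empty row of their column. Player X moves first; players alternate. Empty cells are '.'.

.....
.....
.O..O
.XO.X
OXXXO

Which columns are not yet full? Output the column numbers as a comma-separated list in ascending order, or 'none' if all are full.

Answer: 0,1,2,3,4

Derivation:
col 0: top cell = '.' → open
col 1: top cell = '.' → open
col 2: top cell = '.' → open
col 3: top cell = '.' → open
col 4: top cell = '.' → open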